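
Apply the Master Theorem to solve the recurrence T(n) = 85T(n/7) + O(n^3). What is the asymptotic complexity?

Master Theorem for T(n) = 85T(n/7) + O(n^3):

a = 85, b = 7, c = 3
log_b(a) = log_7(85) = 2.2831

Case 3: c = 3 > log_7(85) = 2.2831
T(n) = O(n^3) = O(n^3)

For T(n) = 85T(n/7) + O(n^3): log_7(85) = 2.2831. This is Case 3 of the Master Theorem (c > log_b(a), work dominated by root), giving O(n^3).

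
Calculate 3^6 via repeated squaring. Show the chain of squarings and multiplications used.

Computing 3^6 by squaring (build up from 3^1; each line after the first costs one multiplication):

3^1 = 3
3^2 = (3^1)^2 = 3^2 = 9
3^3 = 3 * 3^2 = 3 * 9 = 27
3^6 = (3^3)^2 = 27^2 = 729

Result: 729
Multiplications needed: 3 (3 lines after 3^1)

3^6 = 729. Using exponentiation by squaring, this requires 3 multiplications. The key idea: if the exponent is even, square the half-power; if odd, multiply by the base once.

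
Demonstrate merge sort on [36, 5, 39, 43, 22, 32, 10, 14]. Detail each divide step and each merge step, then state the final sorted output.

Merge sort trace:

Split: [36, 5, 39, 43, 22, 32, 10, 14] -> [36, 5, 39, 43] and [22, 32, 10, 14]
  Split: [36, 5, 39, 43] -> [36, 5] and [39, 43]
    Split: [36, 5] -> [36] and [5]
    Merge: [36] + [5] -> [5, 36]
    Split: [39, 43] -> [39] and [43]
    Merge: [39] + [43] -> [39, 43]
  Merge: [5, 36] + [39, 43] -> [5, 36, 39, 43]
  Split: [22, 32, 10, 14] -> [22, 32] and [10, 14]
    Split: [22, 32] -> [22] and [32]
    Merge: [22] + [32] -> [22, 32]
    Split: [10, 14] -> [10] and [14]
    Merge: [10] + [14] -> [10, 14]
  Merge: [22, 32] + [10, 14] -> [10, 14, 22, 32]
Merge: [5, 36, 39, 43] + [10, 14, 22, 32] -> [5, 10, 14, 22, 32, 36, 39, 43]

Final sorted array: [5, 10, 14, 22, 32, 36, 39, 43]

The merge sort proceeds by recursively splitting the array and merging sorted halves.
After all merges, the sorted array is [5, 10, 14, 22, 32, 36, 39, 43].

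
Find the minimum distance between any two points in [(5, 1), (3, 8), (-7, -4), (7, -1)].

Computing all pairwise distances among 4 points:

d((5, 1), (3, 8)) = 7.2801
d((5, 1), (-7, -4)) = 13.0
d((5, 1), (7, -1)) = 2.8284 <-- minimum
d((3, 8), (-7, -4)) = 15.6205
d((3, 8), (7, -1)) = 9.8489
d((-7, -4), (7, -1)) = 14.3178

Closest pair: (5, 1) and (7, -1) with distance 2.8284

The closest pair is (5, 1) and (7, -1) with Euclidean distance 2.8284. For 4 points, brute-force pairwise comparison is shown above. For large n, the divide-and-conquer algorithm (sort by x, recurse on halves, check the dividing strip) achieves O(n log n).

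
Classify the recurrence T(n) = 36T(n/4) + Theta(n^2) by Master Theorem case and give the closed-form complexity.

Master Theorem for T(n) = 36T(n/4) + O(n^2):

a = 36, b = 4, c = 2
log_b(a) = log_4(36) = 2.5850

Case 1: c = 2 < log_4(36) = 2.5850
T(n) = O(n^(log_4 36))

For T(n) = 36T(n/4) + O(n^2): log_4(36) = 2.5850. This is Case 1 of the Master Theorem (c < log_b(a), work dominated by leaves), giving O(n^(log_4 36)).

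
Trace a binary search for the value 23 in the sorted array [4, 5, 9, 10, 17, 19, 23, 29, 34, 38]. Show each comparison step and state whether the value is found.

Binary search for 23 in [4, 5, 9, 10, 17, 19, 23, 29, 34, 38]:

lo=0, hi=9, mid=4, arr[mid]=17 -> 17 < 23, search right half
lo=5, hi=9, mid=7, arr[mid]=29 -> 29 > 23, search left half
lo=5, hi=6, mid=5, arr[mid]=19 -> 19 < 23, search right half
lo=6, hi=6, mid=6, arr[mid]=23 -> Found target at index 6!

Binary search finds 23 at index 6 after 4 comparisons. The search repeatedly halves the search space by comparing with the middle element.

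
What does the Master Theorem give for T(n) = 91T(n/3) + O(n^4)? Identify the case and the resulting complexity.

Master Theorem for T(n) = 91T(n/3) + O(n^4):

a = 91, b = 3, c = 4
log_b(a) = log_3(91) = 4.1060

Case 1: c = 4 < log_3(91) = 4.1060
T(n) = O(n^(log_3 91))

For T(n) = 91T(n/3) + O(n^4): log_3(91) = 4.1060. This is Case 1 of the Master Theorem (c < log_b(a), work dominated by leaves), giving O(n^(log_3 91)).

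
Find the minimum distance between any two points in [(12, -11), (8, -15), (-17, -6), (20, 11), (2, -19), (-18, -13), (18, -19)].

Computing all pairwise distances among 7 points:

d((12, -11), (8, -15)) = 5.6569 <-- minimum
d((12, -11), (-17, -6)) = 29.4279
d((12, -11), (20, 11)) = 23.4094
d((12, -11), (2, -19)) = 12.8062
d((12, -11), (-18, -13)) = 30.0666
d((12, -11), (18, -19)) = 10.0
d((8, -15), (-17, -6)) = 26.5707
d((8, -15), (20, 11)) = 28.6356
d((8, -15), (2, -19)) = 7.2111
d((8, -15), (-18, -13)) = 26.0768
d((8, -15), (18, -19)) = 10.7703
d((-17, -6), (20, 11)) = 40.7185
d((-17, -6), (2, -19)) = 23.0217
d((-17, -6), (-18, -13)) = 7.0711
d((-17, -6), (18, -19)) = 37.3363
d((20, 11), (2, -19)) = 34.9857
d((20, 11), (-18, -13)) = 44.9444
d((20, 11), (18, -19)) = 30.0666
d((2, -19), (-18, -13)) = 20.8806
d((2, -19), (18, -19)) = 16.0
d((-18, -13), (18, -19)) = 36.4966

Closest pair: (12, -11) and (8, -15) with distance 5.6569

The closest pair is (12, -11) and (8, -15) with Euclidean distance 5.6569. For 7 points, brute-force pairwise comparison is shown above. For large n, the divide-and-conquer algorithm (sort by x, recurse on halves, check the dividing strip) achieves O(n log n).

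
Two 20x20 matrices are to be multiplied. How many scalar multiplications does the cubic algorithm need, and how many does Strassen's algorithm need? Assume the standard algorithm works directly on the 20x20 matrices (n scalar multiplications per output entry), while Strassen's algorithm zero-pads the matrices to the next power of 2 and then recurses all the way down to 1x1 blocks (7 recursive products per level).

Matrix multiplication for 20x20 matrices:

Strassen's algorithm requires power-of-2 dimensions. Pad 20x20 to 32x32 (next power of 2).

Standard algorithm: 20^3 = 8000 multiplications
Strassen's algorithm: 7^(log2(32)) = 7^5 = 16807 multiplications
Difference: 8000 - 16807 = -8807 (Strassen uses MORE here due to padding overhead — for small or just-over-power-of-2 n, padding can outweigh the per-level savings)

Standard: 8000 multiplications (20^3). Strassen: 16807 multiplications (7^5, after padding to 32x32). Strassen reduces 8 recursive multiplications to 7 at each level.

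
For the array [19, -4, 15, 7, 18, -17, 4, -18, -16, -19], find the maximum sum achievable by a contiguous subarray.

Using Kadane's algorithm on [19, -4, 15, 7, 18, -17, 4, -18, -16, -19]:

Scanning through the array:
Position 1 (value -4): max_ending_here = 15, max_so_far = 19
Position 2 (value 15): max_ending_here = 30, max_so_far = 30
Position 3 (value 7): max_ending_here = 37, max_so_far = 37
Position 4 (value 18): max_ending_here = 55, max_so_far = 55
Position 5 (value -17): max_ending_here = 38, max_so_far = 55
Position 6 (value 4): max_ending_here = 42, max_so_far = 55
Position 7 (value -18): max_ending_here = 24, max_so_far = 55
Position 8 (value -16): max_ending_here = 8, max_so_far = 55
Position 9 (value -19): max_ending_here = -11, max_so_far = 55

Maximum subarray: [19, -4, 15, 7, 18]
Maximum sum: 55

The maximum subarray is [19, -4, 15, 7, 18] with sum 55. This subarray runs from index 0 to index 4.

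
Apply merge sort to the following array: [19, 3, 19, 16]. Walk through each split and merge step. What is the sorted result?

Merge sort trace:

Split: [19, 3, 19, 16] -> [19, 3] and [19, 16]
  Split: [19, 3] -> [19] and [3]
  Merge: [19] + [3] -> [3, 19]
  Split: [19, 16] -> [19] and [16]
  Merge: [19] + [16] -> [16, 19]
Merge: [3, 19] + [16, 19] -> [3, 16, 19, 19]

Final sorted array: [3, 16, 19, 19]

The merge sort proceeds by recursively splitting the array and merging sorted halves.
After all merges, the sorted array is [3, 16, 19, 19].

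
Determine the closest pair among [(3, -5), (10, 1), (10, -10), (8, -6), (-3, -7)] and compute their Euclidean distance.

Computing all pairwise distances among 5 points:

d((3, -5), (10, 1)) = 9.2195
d((3, -5), (10, -10)) = 8.6023
d((3, -5), (8, -6)) = 5.099
d((3, -5), (-3, -7)) = 6.3246
d((10, 1), (10, -10)) = 11.0
d((10, 1), (8, -6)) = 7.2801
d((10, 1), (-3, -7)) = 15.2643
d((10, -10), (8, -6)) = 4.4721 <-- minimum
d((10, -10), (-3, -7)) = 13.3417
d((8, -6), (-3, -7)) = 11.0454

Closest pair: (10, -10) and (8, -6) with distance 4.4721

The closest pair is (10, -10) and (8, -6) with Euclidean distance 4.4721. For 5 points, brute-force pairwise comparison is shown above. For large n, the divide-and-conquer algorithm (sort by x, recurse on halves, check the dividing strip) achieves O(n log n).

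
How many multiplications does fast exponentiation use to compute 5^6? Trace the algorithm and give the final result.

Computing 5^6 by squaring (build up from 5^1; each line after the first costs one multiplication):

5^1 = 5
5^2 = (5^1)^2 = 5^2 = 25
5^3 = 5 * 5^2 = 5 * 25 = 125
5^6 = (5^3)^2 = 125^2 = 15625

Result: 15625
Multiplications needed: 3 (3 lines after 5^1)

5^6 = 15625. Using exponentiation by squaring, this requires 3 multiplications. The key idea: if the exponent is even, square the half-power; if odd, multiply by the base once.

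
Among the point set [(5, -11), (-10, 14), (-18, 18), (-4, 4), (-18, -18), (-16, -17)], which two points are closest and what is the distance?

Computing all pairwise distances among 6 points:

d((5, -11), (-10, 14)) = 29.1548
d((5, -11), (-18, 18)) = 37.0135
d((5, -11), (-4, 4)) = 17.4929
d((5, -11), (-18, -18)) = 24.0416
d((5, -11), (-16, -17)) = 21.8403
d((-10, 14), (-18, 18)) = 8.9443
d((-10, 14), (-4, 4)) = 11.6619
d((-10, 14), (-18, -18)) = 32.9848
d((-10, 14), (-16, -17)) = 31.5753
d((-18, 18), (-4, 4)) = 19.799
d((-18, 18), (-18, -18)) = 36.0
d((-18, 18), (-16, -17)) = 35.0571
d((-4, 4), (-18, -18)) = 26.0768
d((-4, 4), (-16, -17)) = 24.1868
d((-18, -18), (-16, -17)) = 2.2361 <-- minimum

Closest pair: (-18, -18) and (-16, -17) with distance 2.2361

The closest pair is (-18, -18) and (-16, -17) with Euclidean distance 2.2361. For 6 points, brute-force pairwise comparison is shown above. For large n, the divide-and-conquer algorithm (sort by x, recurse on halves, check the dividing strip) achieves O(n log n).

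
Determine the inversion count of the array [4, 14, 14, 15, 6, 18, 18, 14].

Finding inversions in [4, 14, 14, 15, 6, 18, 18, 14]:

(1, 4): arr[1]=14 > arr[4]=6
(2, 4): arr[2]=14 > arr[4]=6
(3, 4): arr[3]=15 > arr[4]=6
(3, 7): arr[3]=15 > arr[7]=14
(5, 7): arr[5]=18 > arr[7]=14
(6, 7): arr[6]=18 > arr[7]=14

Total inversions: 6

The array has 6 inversion(s): (1,4), (2,4), (3,4), (3,7), (5,7), (6,7). Each pair (i,j) satisfies i < j and arr[i] > arr[j].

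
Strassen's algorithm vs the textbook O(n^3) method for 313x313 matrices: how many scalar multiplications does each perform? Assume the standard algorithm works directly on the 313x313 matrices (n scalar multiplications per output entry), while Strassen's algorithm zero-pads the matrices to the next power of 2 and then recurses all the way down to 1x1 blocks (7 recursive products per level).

Matrix multiplication for 313x313 matrices:

Strassen's algorithm requires power-of-2 dimensions. Pad 313x313 to 512x512 (next power of 2).

Standard algorithm: 313^3 = 30664297 multiplications
Strassen's algorithm: 7^(log2(512)) = 7^9 = 40353607 multiplications
Difference: 30664297 - 40353607 = -9689310 (Strassen uses MORE here due to padding overhead — for small or just-over-power-of-2 n, padding can outweigh the per-level savings)

Standard: 30664297 multiplications (313^3). Strassen: 40353607 multiplications (7^9, after padding to 512x512). Strassen reduces 8 recursive multiplications to 7 at each level.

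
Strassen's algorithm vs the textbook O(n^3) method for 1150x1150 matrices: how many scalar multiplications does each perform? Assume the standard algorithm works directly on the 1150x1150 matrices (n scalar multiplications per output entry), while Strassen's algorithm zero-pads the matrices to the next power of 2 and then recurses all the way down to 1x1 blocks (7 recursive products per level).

Matrix multiplication for 1150x1150 matrices:

Strassen's algorithm requires power-of-2 dimensions. Pad 1150x1150 to 2048x2048 (next power of 2).

Standard algorithm: 1150^3 = 1520875000 multiplications
Strassen's algorithm: 7^(log2(2048)) = 7^11 = 1977326743 multiplications
Difference: 1520875000 - 1977326743 = -456451743 (Strassen uses MORE here due to padding overhead — for small or just-over-power-of-2 n, padding can outweigh the per-level savings)

Standard: 1520875000 multiplications (1150^3). Strassen: 1977326743 multiplications (7^11, after padding to 2048x2048). Strassen reduces 8 recursive multiplications to 7 at each level.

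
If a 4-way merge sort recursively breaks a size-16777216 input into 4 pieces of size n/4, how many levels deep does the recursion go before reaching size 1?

For divide and conquer with division factor 4:

Problem sizes at each level:
Level 0: 16777216
Level 1: 4194304
Level 2: 1048576
Level 3: 262144
Level 4: 65536
Level 5: 16384
Level 6: 4096
Level 7: 1024
Level 8: 256
Level 9: 64
Level 10: 16
Level 11: 4
Level 12: 1

The root is level 0 and the size-1 base case is level 12 (the tree spans levels 0 through 12, i.e. 13 levels counting the root), so the depth is the number of divisions: log_4(16777216) = 12

The recursion tree depth is log_4(16777216) = 12. At each level, the problem size is divided by 4, so it takes 12 divisions to reduce to a base case of size 1. The algorithm makes 4 recursive calls at each level.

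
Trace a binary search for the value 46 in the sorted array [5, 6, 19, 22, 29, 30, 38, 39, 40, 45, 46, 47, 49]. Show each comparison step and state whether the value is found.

Binary search for 46 in [5, 6, 19, 22, 29, 30, 38, 39, 40, 45, 46, 47, 49]:

lo=0, hi=12, mid=6, arr[mid]=38 -> 38 < 46, search right half
lo=7, hi=12, mid=9, arr[mid]=45 -> 45 < 46, search right half
lo=10, hi=12, mid=11, arr[mid]=47 -> 47 > 46, search left half
lo=10, hi=10, mid=10, arr[mid]=46 -> Found target at index 10!

Binary search finds 46 at index 10 after 4 comparisons. The search repeatedly halves the search space by comparing with the middle element.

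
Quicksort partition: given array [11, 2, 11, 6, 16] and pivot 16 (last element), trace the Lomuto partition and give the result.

Lomuto partition with pivot = 16:

Initial array: [11, 2, 11, 6, 16]

arr[0]=11 <= 16: swap with position 0, array becomes [11, 2, 11, 6, 16]
arr[1]=2 <= 16: swap with position 1, array becomes [11, 2, 11, 6, 16]
arr[2]=11 <= 16: swap with position 2, array becomes [11, 2, 11, 6, 16]
arr[3]=6 <= 16: swap with position 3, array becomes [11, 2, 11, 6, 16]

Place pivot at position 4: [11, 2, 11, 6, 16]
Pivot position: 4

After partitioning with pivot 16, the array becomes [11, 2, 11, 6, 16]. The pivot is placed at index 4. All elements to the left of the pivot are <= 16, and all elements to the right are > 16.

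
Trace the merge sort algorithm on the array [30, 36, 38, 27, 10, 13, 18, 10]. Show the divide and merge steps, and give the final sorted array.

Merge sort trace:

Split: [30, 36, 38, 27, 10, 13, 18, 10] -> [30, 36, 38, 27] and [10, 13, 18, 10]
  Split: [30, 36, 38, 27] -> [30, 36] and [38, 27]
    Split: [30, 36] -> [30] and [36]
    Merge: [30] + [36] -> [30, 36]
    Split: [38, 27] -> [38] and [27]
    Merge: [38] + [27] -> [27, 38]
  Merge: [30, 36] + [27, 38] -> [27, 30, 36, 38]
  Split: [10, 13, 18, 10] -> [10, 13] and [18, 10]
    Split: [10, 13] -> [10] and [13]
    Merge: [10] + [13] -> [10, 13]
    Split: [18, 10] -> [18] and [10]
    Merge: [18] + [10] -> [10, 18]
  Merge: [10, 13] + [10, 18] -> [10, 10, 13, 18]
Merge: [27, 30, 36, 38] + [10, 10, 13, 18] -> [10, 10, 13, 18, 27, 30, 36, 38]

Final sorted array: [10, 10, 13, 18, 27, 30, 36, 38]

The merge sort proceeds by recursively splitting the array and merging sorted halves.
After all merges, the sorted array is [10, 10, 13, 18, 27, 30, 36, 38].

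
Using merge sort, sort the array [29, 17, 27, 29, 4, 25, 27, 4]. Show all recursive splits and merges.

Merge sort trace:

Split: [29, 17, 27, 29, 4, 25, 27, 4] -> [29, 17, 27, 29] and [4, 25, 27, 4]
  Split: [29, 17, 27, 29] -> [29, 17] and [27, 29]
    Split: [29, 17] -> [29] and [17]
    Merge: [29] + [17] -> [17, 29]
    Split: [27, 29] -> [27] and [29]
    Merge: [27] + [29] -> [27, 29]
  Merge: [17, 29] + [27, 29] -> [17, 27, 29, 29]
  Split: [4, 25, 27, 4] -> [4, 25] and [27, 4]
    Split: [4, 25] -> [4] and [25]
    Merge: [4] + [25] -> [4, 25]
    Split: [27, 4] -> [27] and [4]
    Merge: [27] + [4] -> [4, 27]
  Merge: [4, 25] + [4, 27] -> [4, 4, 25, 27]
Merge: [17, 27, 29, 29] + [4, 4, 25, 27] -> [4, 4, 17, 25, 27, 27, 29, 29]

Final sorted array: [4, 4, 17, 25, 27, 27, 29, 29]

The merge sort proceeds by recursively splitting the array and merging sorted halves.
After all merges, the sorted array is [4, 4, 17, 25, 27, 27, 29, 29].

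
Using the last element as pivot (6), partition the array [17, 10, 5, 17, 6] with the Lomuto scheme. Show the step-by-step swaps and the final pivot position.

Lomuto partition with pivot = 6:

Initial array: [17, 10, 5, 17, 6]

arr[0]=17 > 6: no swap
arr[1]=10 > 6: no swap
arr[2]=5 <= 6: swap with position 0, array becomes [5, 10, 17, 17, 6]
arr[3]=17 > 6: no swap

Place pivot at position 1: [5, 6, 17, 17, 10]
Pivot position: 1

After partitioning with pivot 6, the array becomes [5, 6, 17, 17, 10]. The pivot is placed at index 1. All elements to the left of the pivot are <= 6, and all elements to the right are > 6.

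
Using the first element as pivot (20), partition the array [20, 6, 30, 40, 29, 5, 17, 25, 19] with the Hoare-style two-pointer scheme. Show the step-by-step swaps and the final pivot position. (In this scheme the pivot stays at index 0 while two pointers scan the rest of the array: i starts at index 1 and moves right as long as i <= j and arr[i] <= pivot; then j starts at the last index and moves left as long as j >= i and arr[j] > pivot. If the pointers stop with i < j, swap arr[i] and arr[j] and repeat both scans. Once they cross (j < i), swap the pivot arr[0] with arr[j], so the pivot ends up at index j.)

Hoare-style two-pointer partition with pivot = 20:

Initial array: [20, 6, 30, 40, 29, 5, 17, 25, 19]

Pointers start at i = 1, j = 8.
i stops at index 2 (arr[2]=30 > 20), j stops at index 8 (arr[8]=19 <= 20): swap arr[2] and arr[8], array becomes [20, 6, 19, 40, 29, 5, 17, 25, 30]
i stops at index 3 (arr[3]=40 > 20), j stops at index 6 (arr[6]=17 <= 20): swap arr[3] and arr[6], array becomes [20, 6, 19, 17, 29, 5, 40, 25, 30]
i stops at index 4 (arr[4]=29 > 20), j stops at index 5 (arr[5]=5 <= 20): swap arr[4] and arr[5], array becomes [20, 6, 19, 17, 5, 29, 40, 25, 30]
i ends at 5, j ends at 4: the pointers have crossed (j < i), so scanning stops.

Swap pivot arr[0] with arr[4] to place pivot at position 4: [5, 6, 19, 17, 20, 29, 40, 25, 30]
Pivot position: 4

After partitioning with pivot 20, the array becomes [5, 6, 19, 17, 20, 29, 40, 25, 30]. The pivot is placed at index 4. All elements to the left of the pivot are <= 20, and all elements to the right are > 20.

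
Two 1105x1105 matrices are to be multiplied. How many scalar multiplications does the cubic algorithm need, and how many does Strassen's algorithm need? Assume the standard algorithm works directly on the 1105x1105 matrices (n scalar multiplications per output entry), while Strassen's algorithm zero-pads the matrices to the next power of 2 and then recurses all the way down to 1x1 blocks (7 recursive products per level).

Matrix multiplication for 1105x1105 matrices:

Strassen's algorithm requires power-of-2 dimensions. Pad 1105x1105 to 2048x2048 (next power of 2).

Standard algorithm: 1105^3 = 1349232625 multiplications
Strassen's algorithm: 7^(log2(2048)) = 7^11 = 1977326743 multiplications
Difference: 1349232625 - 1977326743 = -628094118 (Strassen uses MORE here due to padding overhead — for small or just-over-power-of-2 n, padding can outweigh the per-level savings)

Standard: 1349232625 multiplications (1105^3). Strassen: 1977326743 multiplications (7^11, after padding to 2048x2048). Strassen reduces 8 recursive multiplications to 7 at each level.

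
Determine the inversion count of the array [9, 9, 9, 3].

Finding inversions in [9, 9, 9, 3]:

(0, 3): arr[0]=9 > arr[3]=3
(1, 3): arr[1]=9 > arr[3]=3
(2, 3): arr[2]=9 > arr[3]=3

Total inversions: 3

The array has 3 inversion(s): (0,3), (1,3), (2,3). Each pair (i,j) satisfies i < j and arr[i] > arr[j].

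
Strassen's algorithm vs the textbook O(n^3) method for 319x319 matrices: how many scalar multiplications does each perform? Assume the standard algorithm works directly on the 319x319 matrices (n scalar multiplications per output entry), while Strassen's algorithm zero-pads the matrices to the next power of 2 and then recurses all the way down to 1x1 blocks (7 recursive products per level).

Matrix multiplication for 319x319 matrices:

Strassen's algorithm requires power-of-2 dimensions. Pad 319x319 to 512x512 (next power of 2).

Standard algorithm: 319^3 = 32461759 multiplications
Strassen's algorithm: 7^(log2(512)) = 7^9 = 40353607 multiplications
Difference: 32461759 - 40353607 = -7891848 (Strassen uses MORE here due to padding overhead — for small or just-over-power-of-2 n, padding can outweigh the per-level savings)

Standard: 32461759 multiplications (319^3). Strassen: 40353607 multiplications (7^9, after padding to 512x512). Strassen reduces 8 recursive multiplications to 7 at each level.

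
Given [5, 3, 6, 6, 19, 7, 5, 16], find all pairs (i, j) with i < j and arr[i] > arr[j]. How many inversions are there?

Finding inversions in [5, 3, 6, 6, 19, 7, 5, 16]:

(0, 1): arr[0]=5 > arr[1]=3
(2, 6): arr[2]=6 > arr[6]=5
(3, 6): arr[3]=6 > arr[6]=5
(4, 5): arr[4]=19 > arr[5]=7
(4, 6): arr[4]=19 > arr[6]=5
(4, 7): arr[4]=19 > arr[7]=16
(5, 6): arr[5]=7 > arr[6]=5

Total inversions: 7

The array has 7 inversion(s): (0,1), (2,6), (3,6), (4,5), (4,6), (4,7), (5,6). Each pair (i,j) satisfies i < j and arr[i] > arr[j].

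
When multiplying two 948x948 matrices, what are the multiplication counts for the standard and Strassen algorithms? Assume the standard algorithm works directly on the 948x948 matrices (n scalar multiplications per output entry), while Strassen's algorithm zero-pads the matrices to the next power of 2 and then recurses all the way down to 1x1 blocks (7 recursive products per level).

Matrix multiplication for 948x948 matrices:

Strassen's algorithm requires power-of-2 dimensions. Pad 948x948 to 1024x1024 (next power of 2).

Standard algorithm: 948^3 = 851971392 multiplications
Strassen's algorithm: 7^(log2(1024)) = 7^10 = 282475249 multiplications
Savings: 851971392 - 282475249 = 569496143 multiplications

Standard: 851971392 multiplications (948^3). Strassen: 282475249 multiplications (7^10, after padding to 1024x1024). Strassen reduces 8 recursive multiplications to 7 at each level.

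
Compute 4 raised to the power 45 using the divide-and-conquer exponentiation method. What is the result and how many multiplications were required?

Computing 4^45 by squaring (build up from 4^1; each line after the first costs one multiplication):

4^1 = 4
4^2 = (4^1)^2 = 4^2 = 16
4^4 = (4^2)^2 = 16^2 = 256
4^5 = 4 * 4^4 = 4 * 256 = 1024
4^10 = (4^5)^2 = 1024^2 = 1048576
4^11 = 4 * 4^10 = 4 * 1048576 = 4194304
4^22 = (4^11)^2 = 4194304^2 = 17592186044416
4^44 = (4^22)^2 = 17592186044416^2 = 309485009821345068724781056
4^45 = 4 * 4^44 = 4 * 309485009821345068724781056 = 1237940039285380274899124224

Result: 1237940039285380274899124224
Multiplications needed: 8 (8 lines after 4^1)

4^45 = 1237940039285380274899124224. Using exponentiation by squaring, this requires 8 multiplications. The key idea: if the exponent is even, square the half-power; if odd, multiply by the base once.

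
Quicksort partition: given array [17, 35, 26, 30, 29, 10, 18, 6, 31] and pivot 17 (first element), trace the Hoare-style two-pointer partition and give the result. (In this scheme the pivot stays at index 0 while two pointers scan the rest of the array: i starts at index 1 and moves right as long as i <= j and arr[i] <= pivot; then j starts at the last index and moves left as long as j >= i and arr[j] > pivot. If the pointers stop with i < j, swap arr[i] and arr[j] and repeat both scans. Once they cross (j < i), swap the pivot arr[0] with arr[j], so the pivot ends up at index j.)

Hoare-style two-pointer partition with pivot = 17:

Initial array: [17, 35, 26, 30, 29, 10, 18, 6, 31]

Pointers start at i = 1, j = 8.
i stops at index 1 (arr[1]=35 > 17), j stops at index 7 (arr[7]=6 <= 17): swap arr[1] and arr[7], array becomes [17, 6, 26, 30, 29, 10, 18, 35, 31]
i stops at index 2 (arr[2]=26 > 17), j stops at index 5 (arr[5]=10 <= 17): swap arr[2] and arr[5], array becomes [17, 6, 10, 30, 29, 26, 18, 35, 31]
i ends at 3, j ends at 2: the pointers have crossed (j < i), so scanning stops.

Swap pivot arr[0] with arr[2] to place pivot at position 2: [10, 6, 17, 30, 29, 26, 18, 35, 31]
Pivot position: 2

After partitioning with pivot 17, the array becomes [10, 6, 17, 30, 29, 26, 18, 35, 31]. The pivot is placed at index 2. All elements to the left of the pivot are <= 17, and all elements to the right are > 17.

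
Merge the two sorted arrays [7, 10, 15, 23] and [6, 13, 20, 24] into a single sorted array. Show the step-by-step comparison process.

Merging process:

Compare 7 vs 6: take 6 from right. Merged: [6]
Compare 7 vs 13: take 7 from left. Merged: [6, 7]
Compare 10 vs 13: take 10 from left. Merged: [6, 7, 10]
Compare 15 vs 13: take 13 from right. Merged: [6, 7, 10, 13]
Compare 15 vs 20: take 15 from left. Merged: [6, 7, 10, 13, 15]
Compare 23 vs 20: take 20 from right. Merged: [6, 7, 10, 13, 15, 20]
Compare 23 vs 24: take 23 from left. Merged: [6, 7, 10, 13, 15, 20, 23]
Append remaining from right: [24]. Merged: [6, 7, 10, 13, 15, 20, 23, 24]

Final merged array: [6, 7, 10, 13, 15, 20, 23, 24]
Total comparisons: 7

The merged array is [6, 7, 10, 13, 15, 20, 23, 24], requiring 7 comparisons. The merge step runs in O(n) time where n is the total number of elements.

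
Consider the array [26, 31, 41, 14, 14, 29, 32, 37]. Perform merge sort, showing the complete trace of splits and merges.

Merge sort trace:

Split: [26, 31, 41, 14, 14, 29, 32, 37] -> [26, 31, 41, 14] and [14, 29, 32, 37]
  Split: [26, 31, 41, 14] -> [26, 31] and [41, 14]
    Split: [26, 31] -> [26] and [31]
    Merge: [26] + [31] -> [26, 31]
    Split: [41, 14] -> [41] and [14]
    Merge: [41] + [14] -> [14, 41]
  Merge: [26, 31] + [14, 41] -> [14, 26, 31, 41]
  Split: [14, 29, 32, 37] -> [14, 29] and [32, 37]
    Split: [14, 29] -> [14] and [29]
    Merge: [14] + [29] -> [14, 29]
    Split: [32, 37] -> [32] and [37]
    Merge: [32] + [37] -> [32, 37]
  Merge: [14, 29] + [32, 37] -> [14, 29, 32, 37]
Merge: [14, 26, 31, 41] + [14, 29, 32, 37] -> [14, 14, 26, 29, 31, 32, 37, 41]

Final sorted array: [14, 14, 26, 29, 31, 32, 37, 41]

The merge sort proceeds by recursively splitting the array and merging sorted halves.
After all merges, the sorted array is [14, 14, 26, 29, 31, 32, 37, 41].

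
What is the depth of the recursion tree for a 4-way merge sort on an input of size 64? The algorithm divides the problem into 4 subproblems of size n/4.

For divide and conquer with division factor 4:

Problem sizes at each level:
Level 0: 64
Level 1: 16
Level 2: 4
Level 3: 1

The root is level 0 and the size-1 base case is level 3 (the tree spans levels 0 through 3, i.e. 4 levels counting the root), so the depth is the number of divisions: log_4(64) = 3

The recursion tree depth is log_4(64) = 3. At each level, the problem size is divided by 4, so it takes 3 divisions to reduce to a base case of size 1. The algorithm makes 4 recursive calls at each level.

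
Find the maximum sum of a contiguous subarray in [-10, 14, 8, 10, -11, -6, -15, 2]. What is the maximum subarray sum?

Using Kadane's algorithm on [-10, 14, 8, 10, -11, -6, -15, 2]:

Scanning through the array:
Position 1 (value 14): max_ending_here = 14, max_so_far = 14
Position 2 (value 8): max_ending_here = 22, max_so_far = 22
Position 3 (value 10): max_ending_here = 32, max_so_far = 32
Position 4 (value -11): max_ending_here = 21, max_so_far = 32
Position 5 (value -6): max_ending_here = 15, max_so_far = 32
Position 6 (value -15): max_ending_here = 0, max_so_far = 32
Position 7 (value 2): max_ending_here = 2, max_so_far = 32

Maximum subarray: [14, 8, 10]
Maximum sum: 32

The maximum subarray is [14, 8, 10] with sum 32. This subarray runs from index 1 to index 3.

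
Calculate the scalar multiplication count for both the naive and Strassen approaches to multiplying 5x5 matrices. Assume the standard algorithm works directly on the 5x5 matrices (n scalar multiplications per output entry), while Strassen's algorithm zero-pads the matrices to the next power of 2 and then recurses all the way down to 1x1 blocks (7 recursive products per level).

Matrix multiplication for 5x5 matrices:

Strassen's algorithm requires power-of-2 dimensions. Pad 5x5 to 8x8 (next power of 2).

Standard algorithm: 5^3 = 125 multiplications
Strassen's algorithm: 7^(log2(8)) = 7^3 = 343 multiplications
Difference: 125 - 343 = -218 (Strassen uses MORE here due to padding overhead — for small or just-over-power-of-2 n, padding can outweigh the per-level savings)

Standard: 125 multiplications (5^3). Strassen: 343 multiplications (7^3, after padding to 8x8). Strassen reduces 8 recursive multiplications to 7 at each level.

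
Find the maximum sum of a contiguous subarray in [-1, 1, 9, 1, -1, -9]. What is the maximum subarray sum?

Using Kadane's algorithm on [-1, 1, 9, 1, -1, -9]:

Scanning through the array:
Position 1 (value 1): max_ending_here = 1, max_so_far = 1
Position 2 (value 9): max_ending_here = 10, max_so_far = 10
Position 3 (value 1): max_ending_here = 11, max_so_far = 11
Position 4 (value -1): max_ending_here = 10, max_so_far = 11
Position 5 (value -9): max_ending_here = 1, max_so_far = 11

Maximum subarray: [1, 9, 1]
Maximum sum: 11

The maximum subarray is [1, 9, 1] with sum 11. This subarray runs from index 1 to index 3.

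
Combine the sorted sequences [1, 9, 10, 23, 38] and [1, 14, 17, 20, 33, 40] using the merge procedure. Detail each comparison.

Merging process:

Compare 1 vs 1: take 1 from left. Merged: [1]
Compare 9 vs 1: take 1 from right. Merged: [1, 1]
Compare 9 vs 14: take 9 from left. Merged: [1, 1, 9]
Compare 10 vs 14: take 10 from left. Merged: [1, 1, 9, 10]
Compare 23 vs 14: take 14 from right. Merged: [1, 1, 9, 10, 14]
Compare 23 vs 17: take 17 from right. Merged: [1, 1, 9, 10, 14, 17]
Compare 23 vs 20: take 20 from right. Merged: [1, 1, 9, 10, 14, 17, 20]
Compare 23 vs 33: take 23 from left. Merged: [1, 1, 9, 10, 14, 17, 20, 23]
Compare 38 vs 33: take 33 from right. Merged: [1, 1, 9, 10, 14, 17, 20, 23, 33]
Compare 38 vs 40: take 38 from left. Merged: [1, 1, 9, 10, 14, 17, 20, 23, 33, 38]
Append remaining from right: [40]. Merged: [1, 1, 9, 10, 14, 17, 20, 23, 33, 38, 40]

Final merged array: [1, 1, 9, 10, 14, 17, 20, 23, 33, 38, 40]
Total comparisons: 10

The merged array is [1, 1, 9, 10, 14, 17, 20, 23, 33, 38, 40], requiring 10 comparisons. The merge step runs in O(n) time where n is the total number of elements.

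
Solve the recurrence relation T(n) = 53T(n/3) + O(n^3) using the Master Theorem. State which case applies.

Master Theorem for T(n) = 53T(n/3) + O(n^3):

a = 53, b = 3, c = 3
log_b(a) = log_3(53) = 3.6139

Case 1: c = 3 < log_3(53) = 3.6139
T(n) = O(n^(log_3 53))

For T(n) = 53T(n/3) + O(n^3): log_3(53) = 3.6139. This is Case 1 of the Master Theorem (c < log_b(a), work dominated by leaves), giving O(n^(log_3 53)).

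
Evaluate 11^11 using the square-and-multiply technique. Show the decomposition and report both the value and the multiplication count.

Computing 11^11 by squaring (build up from 11^1; each line after the first costs one multiplication):

11^1 = 11
11^2 = (11^1)^2 = 11^2 = 121
11^4 = (11^2)^2 = 121^2 = 14641
11^5 = 11 * 11^4 = 11 * 14641 = 161051
11^10 = (11^5)^2 = 161051^2 = 25937424601
11^11 = 11 * 11^10 = 11 * 25937424601 = 285311670611

Result: 285311670611
Multiplications needed: 5 (5 lines after 11^1)

11^11 = 285311670611. Using exponentiation by squaring, this requires 5 multiplications. The key idea: if the exponent is even, square the half-power; if odd, multiply by the base once.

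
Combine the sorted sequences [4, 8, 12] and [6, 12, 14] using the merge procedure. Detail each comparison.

Merging process:

Compare 4 vs 6: take 4 from left. Merged: [4]
Compare 8 vs 6: take 6 from right. Merged: [4, 6]
Compare 8 vs 12: take 8 from left. Merged: [4, 6, 8]
Compare 12 vs 12: take 12 from left. Merged: [4, 6, 8, 12]
Append remaining from right: [12, 14]. Merged: [4, 6, 8, 12, 12, 14]

Final merged array: [4, 6, 8, 12, 12, 14]
Total comparisons: 4

The merged array is [4, 6, 8, 12, 12, 14], requiring 4 comparisons. The merge step runs in O(n) time where n is the total number of elements.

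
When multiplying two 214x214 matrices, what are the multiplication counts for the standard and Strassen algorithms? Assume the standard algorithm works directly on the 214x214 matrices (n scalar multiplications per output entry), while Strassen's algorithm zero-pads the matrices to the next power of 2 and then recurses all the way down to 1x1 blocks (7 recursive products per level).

Matrix multiplication for 214x214 matrices:

Strassen's algorithm requires power-of-2 dimensions. Pad 214x214 to 256x256 (next power of 2).

Standard algorithm: 214^3 = 9800344 multiplications
Strassen's algorithm: 7^(log2(256)) = 7^8 = 5764801 multiplications
Savings: 9800344 - 5764801 = 4035543 multiplications

Standard: 9800344 multiplications (214^3). Strassen: 5764801 multiplications (7^8, after padding to 256x256). Strassen reduces 8 recursive multiplications to 7 at each level.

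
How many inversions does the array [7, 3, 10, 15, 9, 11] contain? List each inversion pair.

Finding inversions in [7, 3, 10, 15, 9, 11]:

(0, 1): arr[0]=7 > arr[1]=3
(2, 4): arr[2]=10 > arr[4]=9
(3, 4): arr[3]=15 > arr[4]=9
(3, 5): arr[3]=15 > arr[5]=11

Total inversions: 4

The array has 4 inversion(s): (0,1), (2,4), (3,4), (3,5). Each pair (i,j) satisfies i < j and arr[i] > arr[j].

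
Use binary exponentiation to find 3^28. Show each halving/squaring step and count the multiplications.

Computing 3^28 by squaring (build up from 3^1; each line after the first costs one multiplication):

3^1 = 3
3^2 = (3^1)^2 = 3^2 = 9
3^3 = 3 * 3^2 = 3 * 9 = 27
3^6 = (3^3)^2 = 27^2 = 729
3^7 = 3 * 3^6 = 3 * 729 = 2187
3^14 = (3^7)^2 = 2187^2 = 4782969
3^28 = (3^14)^2 = 4782969^2 = 22876792454961

Result: 22876792454961
Multiplications needed: 6 (6 lines after 3^1)

3^28 = 22876792454961. Using exponentiation by squaring, this requires 6 multiplications. The key idea: if the exponent is even, square the half-power; if odd, multiply by the base once.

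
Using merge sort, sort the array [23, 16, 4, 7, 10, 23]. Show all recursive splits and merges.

Merge sort trace:

Split: [23, 16, 4, 7, 10, 23] -> [23, 16, 4] and [7, 10, 23]
  Split: [23, 16, 4] -> [23] and [16, 4]
    Split: [16, 4] -> [16] and [4]
    Merge: [16] + [4] -> [4, 16]
  Merge: [23] + [4, 16] -> [4, 16, 23]
  Split: [7, 10, 23] -> [7] and [10, 23]
    Split: [10, 23] -> [10] and [23]
    Merge: [10] + [23] -> [10, 23]
  Merge: [7] + [10, 23] -> [7, 10, 23]
Merge: [4, 16, 23] + [7, 10, 23] -> [4, 7, 10, 16, 23, 23]

Final sorted array: [4, 7, 10, 16, 23, 23]

The merge sort proceeds by recursively splitting the array and merging sorted halves.
After all merges, the sorted array is [4, 7, 10, 16, 23, 23].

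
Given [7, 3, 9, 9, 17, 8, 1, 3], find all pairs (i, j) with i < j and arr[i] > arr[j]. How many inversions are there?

Finding inversions in [7, 3, 9, 9, 17, 8, 1, 3]:

(0, 1): arr[0]=7 > arr[1]=3
(0, 6): arr[0]=7 > arr[6]=1
(0, 7): arr[0]=7 > arr[7]=3
(1, 6): arr[1]=3 > arr[6]=1
(2, 5): arr[2]=9 > arr[5]=8
(2, 6): arr[2]=9 > arr[6]=1
(2, 7): arr[2]=9 > arr[7]=3
(3, 5): arr[3]=9 > arr[5]=8
(3, 6): arr[3]=9 > arr[6]=1
(3, 7): arr[3]=9 > arr[7]=3
(4, 5): arr[4]=17 > arr[5]=8
(4, 6): arr[4]=17 > arr[6]=1
(4, 7): arr[4]=17 > arr[7]=3
(5, 6): arr[5]=8 > arr[6]=1
(5, 7): arr[5]=8 > arr[7]=3

Total inversions: 15

The array has 15 inversion(s): (0,1), (0,6), (0,7), (1,6), (2,5), (2,6), (2,7), (3,5), (3,6), (3,7), (4,5), (4,6), (4,7), (5,6), (5,7). Each pair (i,j) satisfies i < j and arr[i] > arr[j].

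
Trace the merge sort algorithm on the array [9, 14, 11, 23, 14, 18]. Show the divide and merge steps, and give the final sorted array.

Merge sort trace:

Split: [9, 14, 11, 23, 14, 18] -> [9, 14, 11] and [23, 14, 18]
  Split: [9, 14, 11] -> [9] and [14, 11]
    Split: [14, 11] -> [14] and [11]
    Merge: [14] + [11] -> [11, 14]
  Merge: [9] + [11, 14] -> [9, 11, 14]
  Split: [23, 14, 18] -> [23] and [14, 18]
    Split: [14, 18] -> [14] and [18]
    Merge: [14] + [18] -> [14, 18]
  Merge: [23] + [14, 18] -> [14, 18, 23]
Merge: [9, 11, 14] + [14, 18, 23] -> [9, 11, 14, 14, 18, 23]

Final sorted array: [9, 11, 14, 14, 18, 23]

The merge sort proceeds by recursively splitting the array and merging sorted halves.
After all merges, the sorted array is [9, 11, 14, 14, 18, 23].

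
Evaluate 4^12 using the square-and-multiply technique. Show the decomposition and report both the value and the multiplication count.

Computing 4^12 by squaring (build up from 4^1; each line after the first costs one multiplication):

4^1 = 4
4^2 = (4^1)^2 = 4^2 = 16
4^3 = 4 * 4^2 = 4 * 16 = 64
4^6 = (4^3)^2 = 64^2 = 4096
4^12 = (4^6)^2 = 4096^2 = 16777216

Result: 16777216
Multiplications needed: 4 (4 lines after 4^1)

4^12 = 16777216. Using exponentiation by squaring, this requires 4 multiplications. The key idea: if the exponent is even, square the half-power; if odd, multiply by the base once.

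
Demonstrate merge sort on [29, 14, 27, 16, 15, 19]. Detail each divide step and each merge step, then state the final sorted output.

Merge sort trace:

Split: [29, 14, 27, 16, 15, 19] -> [29, 14, 27] and [16, 15, 19]
  Split: [29, 14, 27] -> [29] and [14, 27]
    Split: [14, 27] -> [14] and [27]
    Merge: [14] + [27] -> [14, 27]
  Merge: [29] + [14, 27] -> [14, 27, 29]
  Split: [16, 15, 19] -> [16] and [15, 19]
    Split: [15, 19] -> [15] and [19]
    Merge: [15] + [19] -> [15, 19]
  Merge: [16] + [15, 19] -> [15, 16, 19]
Merge: [14, 27, 29] + [15, 16, 19] -> [14, 15, 16, 19, 27, 29]

Final sorted array: [14, 15, 16, 19, 27, 29]

The merge sort proceeds by recursively splitting the array and merging sorted halves.
After all merges, the sorted array is [14, 15, 16, 19, 27, 29].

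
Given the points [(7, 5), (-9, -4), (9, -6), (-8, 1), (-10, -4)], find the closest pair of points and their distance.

Computing all pairwise distances among 5 points:

d((7, 5), (-9, -4)) = 18.3576
d((7, 5), (9, -6)) = 11.1803
d((7, 5), (-8, 1)) = 15.5242
d((7, 5), (-10, -4)) = 19.2354
d((-9, -4), (9, -6)) = 18.1108
d((-9, -4), (-8, 1)) = 5.099
d((-9, -4), (-10, -4)) = 1.0 <-- minimum
d((9, -6), (-8, 1)) = 18.3848
d((9, -6), (-10, -4)) = 19.105
d((-8, 1), (-10, -4)) = 5.3852

Closest pair: (-9, -4) and (-10, -4) with distance 1.0

The closest pair is (-9, -4) and (-10, -4) with Euclidean distance 1.0. For 5 points, brute-force pairwise comparison is shown above. For large n, the divide-and-conquer algorithm (sort by x, recurse on halves, check the dividing strip) achieves O(n log n).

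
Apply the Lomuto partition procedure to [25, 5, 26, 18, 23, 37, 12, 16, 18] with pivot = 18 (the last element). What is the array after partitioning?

Lomuto partition with pivot = 18:

Initial array: [25, 5, 26, 18, 23, 37, 12, 16, 18]

arr[0]=25 > 18: no swap
arr[1]=5 <= 18: swap with position 0, array becomes [5, 25, 26, 18, 23, 37, 12, 16, 18]
arr[2]=26 > 18: no swap
arr[3]=18 <= 18: swap with position 1, array becomes [5, 18, 26, 25, 23, 37, 12, 16, 18]
arr[4]=23 > 18: no swap
arr[5]=37 > 18: no swap
arr[6]=12 <= 18: swap with position 2, array becomes [5, 18, 12, 25, 23, 37, 26, 16, 18]
arr[7]=16 <= 18: swap with position 3, array becomes [5, 18, 12, 16, 23, 37, 26, 25, 18]

Place pivot at position 4: [5, 18, 12, 16, 18, 37, 26, 25, 23]
Pivot position: 4

After partitioning with pivot 18, the array becomes [5, 18, 12, 16, 18, 37, 26, 25, 23]. The pivot is placed at index 4. All elements to the left of the pivot are <= 18, and all elements to the right are > 18.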